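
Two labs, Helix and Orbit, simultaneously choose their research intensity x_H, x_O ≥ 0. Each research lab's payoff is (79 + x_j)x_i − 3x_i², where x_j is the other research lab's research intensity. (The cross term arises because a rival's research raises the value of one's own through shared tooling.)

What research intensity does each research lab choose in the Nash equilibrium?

15.8

Helix's payoff is (79 + x_O)x_H − 3x_H².
∂π/∂x_H = 79 + x_O − 6x_H = 0, so x_H = 79/6 + (1/6)x_O.
Setting x_H = x_O in the reaction function: x_H = 79/6 + (1/6)x_H, so x_H = (79/6) / (5/6) = 15.8.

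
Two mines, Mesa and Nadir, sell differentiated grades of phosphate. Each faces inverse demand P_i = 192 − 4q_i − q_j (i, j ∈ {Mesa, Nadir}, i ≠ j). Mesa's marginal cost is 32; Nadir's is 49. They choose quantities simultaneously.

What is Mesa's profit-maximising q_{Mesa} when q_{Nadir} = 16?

Mine Mesa's profit: π = q_{Mesa}(192 − 4q_{Mesa} − q_{Nadir}) − 32q_{Mesa}.
∂π/∂q_{Mesa} = 160 − 8q_{Mesa} − q_{Nadir} = 0 ⇒ q_{Mesa} = 20 − 0.125q_{Nadir}.
At q_{Nadir} = 16: q_{Mesa} = 20 − 0.125·16 = 18.

18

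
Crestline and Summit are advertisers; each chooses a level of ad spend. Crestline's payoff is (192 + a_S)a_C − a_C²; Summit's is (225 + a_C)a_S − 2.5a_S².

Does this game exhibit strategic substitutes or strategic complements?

strategic complements

Expanding Crestline's payoff: 192a_C + a_Sa_C − a_C².
∂π/∂a_C = 192 + a_S − 2a_C = 0, so a_C = 96 + 0.5a_S.
The best-response slope da_C/da_S = 0.5 > 0: the reaction function is upward-sloping, so the choices are strategic complements.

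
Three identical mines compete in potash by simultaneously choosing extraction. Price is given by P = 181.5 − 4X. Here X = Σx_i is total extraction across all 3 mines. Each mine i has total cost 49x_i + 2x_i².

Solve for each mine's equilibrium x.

6.625

A representative mine's profit is π_i = x_i(181.5 − 4X) − 49x_i − 2x_i², with X = x_i + Σ_{j≠i} x_j.
First-order condition: 132.5 − 12x_i − 4Σ_{j≠i} x_j = 0.
In a symmetric equilibrium every mine chooses the same x, so Σ_{j≠i} x_j = 2x. The condition becomes 132.5 − 20x = 0, giving x = 132.5/20 = 6.625.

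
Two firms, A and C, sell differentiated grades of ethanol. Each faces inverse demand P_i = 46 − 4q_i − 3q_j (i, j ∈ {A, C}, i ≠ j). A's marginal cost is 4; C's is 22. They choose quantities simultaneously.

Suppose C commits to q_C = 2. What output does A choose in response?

4.5

Firm A's profit: π = q_A(46 − 4q_A − 3q_C) − 4q_A.
∂π/∂q_A = 42 − 8q_A − 3q_C = 0 ⇒ q_A = 5.25 − 0.375q_C.
At q_C = 2: q_A = 5.25 − 0.375·2 = 4.5.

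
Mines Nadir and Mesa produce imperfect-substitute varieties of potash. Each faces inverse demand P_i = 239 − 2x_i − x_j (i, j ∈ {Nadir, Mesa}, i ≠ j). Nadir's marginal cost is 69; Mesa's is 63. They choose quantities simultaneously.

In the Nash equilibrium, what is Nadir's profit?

2257.92

Mine Nadir's profit: π = x_{Nadir}(239 − 2x_{Nadir} − x_{Mesa}) − 69x_{Nadir}.
∂π/∂x_{Nadir} = 170 − 4x_{Nadir} − x_{Mesa} = 0 ⇒ x_{Nadir} = 42.5 − 0.25x_{Mesa}.
Similarly x_{Mesa} = 44 − 0.25x_{Nadir}.
Solving the two reaction functions simultaneously: (1 − (−0.25)(−0.25))x_{Nadir} = 42.5 − 0.25·44, so 0.9375x_{Nadir} = 31.5 and x_{Nadir} = 33.6.
Then x_{Mesa} = 44 − 0.25·33.6 = 35.6.
P_{Nadir} = 239 − 2·33.6 − 35.6 = 136.2.
Profit = (136.2 − 69)·33.6 = 2257.92.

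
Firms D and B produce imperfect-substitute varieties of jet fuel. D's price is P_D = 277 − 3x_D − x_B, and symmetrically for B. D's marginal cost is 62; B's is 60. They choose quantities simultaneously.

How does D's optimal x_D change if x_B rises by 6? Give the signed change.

-1

Firm D's profit: π = x_D(277 − 3x_D − x_B) − 62x_D.
∂π/∂x_D = 215 − 6x_D − x_B = 0 ⇒ x_D = 215/6 − (1/6)x_B.
The reaction-function slope is −1/6, so a 6-unit rise in x_B moves x_D by −1/6 × 6 = −1. D's best response falls — the actions are strategic substitutes.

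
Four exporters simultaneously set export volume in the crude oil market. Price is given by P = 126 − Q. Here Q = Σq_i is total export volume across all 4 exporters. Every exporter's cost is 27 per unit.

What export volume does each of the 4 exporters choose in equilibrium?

A representative exporter's profit is π_i = q_i(126 − Q) − 27q_i, with Q = q_i + Σ_{j≠i} q_j.
First-order condition: 99 − 2q_i − Σ_{j≠i} q_j = 0.
In a symmetric equilibrium every exporter chooses the same q, so Σ_{j≠i} q_j = 3q. The condition becomes 99 − 5q = 0, giving q = 99/5 = 19.8.

19.8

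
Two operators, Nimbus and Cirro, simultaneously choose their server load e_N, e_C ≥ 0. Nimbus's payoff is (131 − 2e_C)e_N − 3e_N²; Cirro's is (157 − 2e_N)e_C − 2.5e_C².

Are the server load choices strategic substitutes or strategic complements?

strategic substitutes

Expanding Nimbus's payoff: 131e_N − 2e_Ce_N − 3e_N².
∂π/∂e_N = 131 − 2e_C − 6e_N = 0, so e_N = 131/6 − (1/3)e_C.
The best-response slope de_N/de_C = −1/3 < 0: the reaction function is downward-sloping, so the choices are strategic substitutes.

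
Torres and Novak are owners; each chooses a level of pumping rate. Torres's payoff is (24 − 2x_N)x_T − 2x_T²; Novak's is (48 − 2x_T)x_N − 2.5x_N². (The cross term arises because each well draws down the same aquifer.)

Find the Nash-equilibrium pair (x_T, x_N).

Expanding Torres's payoff: 24x_T − 2x_Nx_T − 2x_T².
∂π/∂x_T = 24 − 2x_N − 4x_T = 0, so x_T = 6 − 0.5x_N.
Likewise for Novak: x_N = 9.6 − 0.4x_T.
Solving the two reaction functions simultaneously: (1 − (−0.5)(−0.4))x_T = 6 − 0.5·9.6, so 0.8x_T = 1.2 and x_T = 1.5.
Then x_N = 9.6 − 0.4·1.5 = 9.

1.5, 9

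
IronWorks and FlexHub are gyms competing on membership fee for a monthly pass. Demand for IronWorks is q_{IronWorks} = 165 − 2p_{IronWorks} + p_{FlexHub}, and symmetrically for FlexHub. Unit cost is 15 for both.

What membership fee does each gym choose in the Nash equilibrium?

IronWorks's profit: π = (p_{IronWorks} − 15)(165 − 2p_{IronWorks} + p_{FlexHub}).
∂π/∂p_{IronWorks} = 195 − 4p_{IronWorks} + p_{FlexHub} = 0 ⇒ p_{IronWorks} = 48.75 + 0.25p_{FlexHub}.
By symmetry p_{FlexHub} = p_{IronWorks}; substituting into the reaction function, 0.75p_{IronWorks} = 48.75 and p_{IronWorks} = 65.

65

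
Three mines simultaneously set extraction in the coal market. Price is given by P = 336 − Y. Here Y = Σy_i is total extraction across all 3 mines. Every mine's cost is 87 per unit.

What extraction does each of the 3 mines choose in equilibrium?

A representative mine's profit is π_i = y_i(336 − Y) − 87y_i, with Y = y_i + Σ_{j≠i} y_j.
First-order condition: 249 − 2y_i − Σ_{j≠i} y_j = 0.
With identical mines, set every y_j = y: then 249 − 2y − 2y = 0, i.e. y = 249/4 = 62.25.

62.25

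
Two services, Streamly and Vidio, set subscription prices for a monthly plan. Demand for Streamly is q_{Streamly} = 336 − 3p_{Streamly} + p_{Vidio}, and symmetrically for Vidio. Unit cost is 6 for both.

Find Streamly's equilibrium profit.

Streamly's profit: π = (p_{Streamly} − 6)(336 − 3p_{Streamly} + p_{Vidio}).
∂π/∂p_{Streamly} = 354 − 6p_{Streamly} + p_{Vidio} = 0 ⇒ p_{Streamly} = 59 + (1/6)p_{Vidio}.
Setting p_{Streamly} = p_{Vidio} in the reaction function: p_{Streamly} = 59 + (1/6)p_{Streamly}, so p_{Streamly} = 59 / (5/6) = 70.8.
q_{Streamly} = 336 − 3·70.8 + 70.8 = 194.4.
Profit = (70.8 − 6)·194.4 = 12597.12.

12597.12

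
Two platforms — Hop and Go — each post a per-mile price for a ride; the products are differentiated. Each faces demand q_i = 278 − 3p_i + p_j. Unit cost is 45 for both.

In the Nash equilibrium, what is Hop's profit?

Hop's profit: π = (p_{Hop} − 45)(278 − 3p_{Hop} + p_{Go}).
∂π/∂p_{Hop} = 413 − 6p_{Hop} + p_{Go} = 0 ⇒ p_{Hop} = 413/6 + (1/6)p_{Go}.
Setting p_{Hop} = p_{Go} in the reaction function: p_{Hop} = 413/6 + (1/6)p_{Hop}, so p_{Hop} = (413/6) / (5/6) = 82.6.
q_{Hop} = 278 − 3·82.6 + 82.6 = 112.8.
Profit = (82.6 − 45)·112.8 = 4241.28.

4241.28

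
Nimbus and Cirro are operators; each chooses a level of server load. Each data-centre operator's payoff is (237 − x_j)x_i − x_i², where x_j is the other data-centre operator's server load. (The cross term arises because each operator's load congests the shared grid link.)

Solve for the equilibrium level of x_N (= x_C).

Nimbus's payoff is (237 − x_C)x_N − x_N².
∂π/∂x_N = 237 − x_C − 2x_N = 0, so x_N = 118.5 − 0.5x_C.
Setting x_N = x_C in the reaction function: x_N = 118.5 − 0.5x_N, so x_N = 118.5 / 1.5 = 79.

79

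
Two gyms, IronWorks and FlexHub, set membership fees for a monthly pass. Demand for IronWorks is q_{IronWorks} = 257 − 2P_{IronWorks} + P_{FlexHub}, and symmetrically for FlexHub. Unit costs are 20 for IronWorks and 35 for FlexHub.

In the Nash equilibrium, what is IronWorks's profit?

13122

IronWorks's profit: π = (P_{IronWorks} − 20)(257 − 2P_{IronWorks} + P_{FlexHub}).
∂π/∂P_{IronWorks} = 297 − 4P_{IronWorks} + P_{FlexHub} = 0 ⇒ P_{IronWorks} = 74.25 + 0.25P_{FlexHub}.
Similarly P_{FlexHub} = 81.75 + 0.25P_{IronWorks}.
Plugging P_{FlexHub} into IronWorks's best response: P_{IronWorks} = 74.25 + 0.25(81.75 + 0.25P_{IronWorks}) ⇒ 0.9375P_{IronWorks} = 94.6875, so P_{IronWorks} = 101.
Then P_{FlexHub} = 81.75 + 0.25·101 = 107.
q_{IronWorks} = 257 − 2·101 + 107 = 162.
Profit = (101 − 20)·162 = 13122.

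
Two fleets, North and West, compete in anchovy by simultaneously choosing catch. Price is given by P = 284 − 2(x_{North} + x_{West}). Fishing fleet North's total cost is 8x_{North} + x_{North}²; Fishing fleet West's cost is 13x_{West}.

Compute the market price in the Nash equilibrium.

120.4

Fishing fleet North's profit: π = x_{North}(284 − 2(x_{North} + x_{West})) − 8x_{North} − x_{North}².
∂π/∂x_{North} = 276 − 6x_{North} − 2x_{West} = 0, so x_{North} = 46 − (1/3)x_{West}.
For West: ∂π/∂x_{West} = 271 − 4x_{West} − 2x_{North} = 0 ⇒ x_{West} = 67.75 − 0.5x_{North}.
Plugging x_{West} into North's best response: x_{North} = 46 − (1/3)(67.75 − 0.5x_{North}) ⇒ (5/6)x_{North} = 281/12, so x_{North} = 28.1.
Then x_{West} = 67.75 − 0.5·28.1 = 53.7.
Equilibrium price: P = 284 − 2·81.8 = 120.4.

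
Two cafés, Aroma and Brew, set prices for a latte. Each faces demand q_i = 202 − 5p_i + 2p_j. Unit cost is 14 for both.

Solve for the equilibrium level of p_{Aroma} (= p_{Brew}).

34

Aroma's profit: π = (p_{Aroma} − 14)(202 − 5p_{Aroma} + 2p_{Brew}).
∂π/∂p_{Aroma} = 272 − 10p_{Aroma} + 2p_{Brew} = 0 ⇒ p_{Aroma} = 27.2 + 0.2p_{Brew}.
Setting p_{Aroma} = p_{Brew} in the reaction function: p_{Aroma} = 27.2 + 0.2p_{Aroma}, so p_{Aroma} = 27.2 / 0.8 = 34.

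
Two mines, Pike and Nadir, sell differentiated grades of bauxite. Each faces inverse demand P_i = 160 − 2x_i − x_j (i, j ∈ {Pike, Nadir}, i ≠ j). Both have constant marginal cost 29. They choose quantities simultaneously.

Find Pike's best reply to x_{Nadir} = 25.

26.5

Mine Pike's profit: π = x_{Pike}(160 − 2x_{Pike} − x_{Nadir}) − 29x_{Pike}.
∂π/∂x_{Pike} = 131 − 4x_{Pike} − x_{Nadir} = 0 ⇒ x_{Pike} = 32.75 − 0.25x_{Nadir}.
At x_{Nadir} = 25: x_{Pike} = 32.75 − 0.25·25 = 26.5.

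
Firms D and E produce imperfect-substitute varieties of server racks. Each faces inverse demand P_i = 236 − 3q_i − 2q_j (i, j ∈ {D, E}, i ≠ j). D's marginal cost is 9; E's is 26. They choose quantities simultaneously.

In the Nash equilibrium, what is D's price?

Firm D's profit: π = q_D(236 − 3q_D − 2q_E) − 9q_D.
∂π/∂q_D = 227 − 6q_D − 2q_E = 0 ⇒ q_D = 227/6 − (1/3)q_E.
Similarly q_E = 35 − (1/3)q_D.
Substituting the second reaction function into the first: q_D = 227/6 − (1/3)(35 − (1/3)q_D), which gives (8/9)q_D = 157/6 ⇒ q_D = 29.4375.
Then q_E = 35 − (1/3)·29.4375 = 25.1875.
P_D = 236 − 3·29.4375 − 2·25.1875 = 97.3125.

97.3125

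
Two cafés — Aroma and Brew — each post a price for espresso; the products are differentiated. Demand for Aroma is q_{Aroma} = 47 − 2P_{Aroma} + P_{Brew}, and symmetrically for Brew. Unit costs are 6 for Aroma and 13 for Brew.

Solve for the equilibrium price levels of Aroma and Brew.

Aroma's profit: π = (P_{Aroma} − 6)(47 − 2P_{Aroma} + P_{Brew}).
∂π/∂P_{Aroma} = 59 − 4P_{Aroma} + P_{Brew} = 0 ⇒ P_{Aroma} = 14.75 + 0.25P_{Brew}.
Similarly P_{Brew} = 18.25 + 0.25P_{Aroma}.
Solving the two reaction functions simultaneously: (1 − (0.25)(0.25))P_{Aroma} = 14.75 + 0.25·18.25, so 0.9375P_{Aroma} = 19.3125 and P_{Aroma} = 20.6.
Then P_{Brew} = 18.25 + 0.25·20.6 = 23.4.

20.6, 23.4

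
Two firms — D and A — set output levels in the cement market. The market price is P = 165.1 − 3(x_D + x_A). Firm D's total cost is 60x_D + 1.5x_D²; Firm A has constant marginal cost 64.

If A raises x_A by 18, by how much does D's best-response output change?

-6

Firm D's profit: π = x_D(165.1 − 3(x_D + x_A)) − 60x_D − 1.5x_D².
∂π/∂x_D = 105.1 − 9x_D − 3x_A = 0, so x_D = 1051/90 − (1/3)x_A.
The reaction-function slope is −1/3, so an 18-unit rise in x_A moves x_D by −1/3 × 18 = −6. D's best response falls — the actions are strategic substitutes.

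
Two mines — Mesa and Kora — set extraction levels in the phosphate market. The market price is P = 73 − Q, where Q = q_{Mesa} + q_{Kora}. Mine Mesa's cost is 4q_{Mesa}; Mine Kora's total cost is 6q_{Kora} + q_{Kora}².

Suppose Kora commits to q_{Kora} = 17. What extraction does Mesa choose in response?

Mine Mesa's profit: π = q_{Mesa}(73 − (q_{Mesa} + q_{Kora})) − 4q_{Mesa}.
∂π/∂q_{Mesa} = 69 − 2q_{Mesa} − q_{Kora} = 0, so q_{Mesa} = 34.5 − 0.5q_{Kora}.
At q_{Kora} = 17: q_{Mesa} = 34.5 − 0.5·17 = 26.

26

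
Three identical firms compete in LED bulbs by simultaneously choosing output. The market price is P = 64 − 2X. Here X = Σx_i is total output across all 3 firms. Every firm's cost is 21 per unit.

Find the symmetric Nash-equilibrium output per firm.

5.375

A representative firm's profit is π_i = x_i(64 − 2X) − 21x_i, with X = x_i + Σ_{j≠i} x_j.
First-order condition: 43 − 4x_i − 2Σ_{j≠i} x_j = 0.
Imposing symmetry (x_j = x for all j) turns Σ_{j≠i} x_j into 2x, so 43 = 8x and x = 5.375.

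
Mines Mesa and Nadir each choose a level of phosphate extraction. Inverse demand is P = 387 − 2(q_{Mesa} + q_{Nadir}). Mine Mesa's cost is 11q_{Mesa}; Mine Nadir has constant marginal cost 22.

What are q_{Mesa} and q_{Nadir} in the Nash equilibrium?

Mine Mesa's profit: π = q_{Mesa}(387 − 2(q_{Mesa} + q_{Nadir})) − 11q_{Mesa}.
∂π/∂q_{Mesa} = 376 − 4q_{Mesa} − 2q_{Nadir} = 0, so q_{Mesa} = 94 − 0.5q_{Nadir}.
By the same steps for Nadir: q_{Nadir} = 91.25 − 0.5q_{Mesa}.
Plugging q_{Nadir} into Mesa's best response: q_{Mesa} = 94 − 0.5(91.25 − 0.5q_{Mesa}) ⇒ 0.75q_{Mesa} = 48.375, so q_{Mesa} = 64.5.
Then q_{Nadir} = 91.25 − 0.5·64.5 = 59.

64.5, 59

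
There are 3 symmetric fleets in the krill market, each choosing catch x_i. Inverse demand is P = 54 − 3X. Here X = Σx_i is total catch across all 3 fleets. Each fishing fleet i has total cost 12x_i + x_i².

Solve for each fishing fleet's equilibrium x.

A representative fishing fleet's profit is π_i = x_i(54 − 3X) − 12x_i − x_i², with X = x_i + Σ_{j≠i} x_j.
First-order condition: 42 − 8x_i − 3Σ_{j≠i} x_j = 0.
With identical fishing fleets, set every x_j = x: then 42 − 8x − 6x = 0, i.e. x = 42/14 = 3.

3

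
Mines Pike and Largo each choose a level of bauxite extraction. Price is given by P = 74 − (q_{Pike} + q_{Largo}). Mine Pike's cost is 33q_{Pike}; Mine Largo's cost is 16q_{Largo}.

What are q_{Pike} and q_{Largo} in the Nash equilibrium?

8, 25

Mine Pike's profit: π = q_{Pike}(74 − (q_{Pike} + q_{Largo})) − 33q_{Pike}.
∂π/∂q_{Pike} = 41 − 2q_{Pike} − q_{Largo} = 0, so q_{Pike} = 20.5 − 0.5q_{Largo}.
By the same steps for Largo: q_{Largo} = 29 − 0.5q_{Pike}.
Solving the two reaction functions simultaneously: (1 − (−0.5)(−0.5))q_{Pike} = 20.5 − 0.5·29, so 0.75q_{Pike} = 6 and q_{Pike} = 8.
Then q_{Largo} = 29 − 0.5·8 = 25.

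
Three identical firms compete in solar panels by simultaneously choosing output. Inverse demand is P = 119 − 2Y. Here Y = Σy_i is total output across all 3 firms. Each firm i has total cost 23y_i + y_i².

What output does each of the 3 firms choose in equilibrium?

A representative firm's profit is π_i = y_i(119 − 2Y) − 23y_i − y_i², with Y = y_i + Σ_{j≠i} y_j.
First-order condition: 96 − 6y_i − 2Σ_{j≠i} y_j = 0.
With identical firms, set every y_j = y: then 96 − 6y − 4y = 0, i.e. y = 96/10 = 9.6.

9.6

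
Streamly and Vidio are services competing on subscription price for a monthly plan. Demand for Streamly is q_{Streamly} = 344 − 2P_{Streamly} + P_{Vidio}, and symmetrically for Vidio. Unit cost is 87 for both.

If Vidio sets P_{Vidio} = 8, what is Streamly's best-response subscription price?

Streamly's profit: π = (P_{Streamly} − 87)(344 − 2P_{Streamly} + P_{Vidio}).
∂π/∂P_{Streamly} = 518 − 4P_{Streamly} + P_{Vidio} = 0 ⇒ P_{Streamly} = 129.5 + 0.25P_{Vidio}.
At P_{Vidio} = 8: P_{Streamly} = 129.5 + 0.25·8 = 131.5.

131.5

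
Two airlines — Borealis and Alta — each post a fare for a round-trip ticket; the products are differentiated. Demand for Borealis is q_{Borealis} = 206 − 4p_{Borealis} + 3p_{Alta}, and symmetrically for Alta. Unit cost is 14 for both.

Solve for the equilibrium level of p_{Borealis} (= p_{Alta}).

Borealis's profit: π = (p_{Borealis} − 14)(206 − 4p_{Borealis} + 3p_{Alta}).
∂π/∂p_{Borealis} = 262 − 8p_{Borealis} + 3p_{Alta} = 0 ⇒ p_{Borealis} = 32.75 + 0.375p_{Alta}.
Setting p_{Borealis} = p_{Alta} in the reaction function: p_{Borealis} = 32.75 + 0.375p_{Borealis}, so p_{Borealis} = 32.75 / 0.625 = 52.4.

52.4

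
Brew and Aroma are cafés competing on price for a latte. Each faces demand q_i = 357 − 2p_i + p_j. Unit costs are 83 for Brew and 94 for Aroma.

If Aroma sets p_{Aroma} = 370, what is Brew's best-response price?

Brew's profit: π = (p_{Brew} − 83)(357 − 2p_{Brew} + p_{Aroma}).
∂π/∂p_{Brew} = 523 − 4p_{Brew} + p_{Aroma} = 0 ⇒ p_{Brew} = 130.75 + 0.25p_{Aroma}.
At p_{Aroma} = 370: p_{Brew} = 130.75 + 0.25·370 = 223.25.

223.25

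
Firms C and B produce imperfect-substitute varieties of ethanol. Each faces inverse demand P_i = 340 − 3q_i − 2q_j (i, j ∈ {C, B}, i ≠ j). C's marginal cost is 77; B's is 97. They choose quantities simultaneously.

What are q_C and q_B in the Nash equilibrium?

34.125, 29.125

Firm C's profit: π = q_C(340 − 3q_C − 2q_B) − 77q_C.
∂π/∂q_C = 263 − 6q_C − 2q_B = 0 ⇒ q_C = 263/6 − (1/3)q_B.
Similarly q_B = 40.5 − (1/3)q_C.
Solving the two reaction functions simultaneously: (1 − (−1/3)(−1/3))q_C = 263/6 − (1/3)·40.5, so (8/9)q_C = 91/3 and q_C = 34.125.
Then q_B = 40.5 − (1/3)·34.125 = 29.125.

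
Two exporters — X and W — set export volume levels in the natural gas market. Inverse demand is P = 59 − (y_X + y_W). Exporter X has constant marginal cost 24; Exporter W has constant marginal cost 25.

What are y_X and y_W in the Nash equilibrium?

Exporter X's profit: π = y_X(59 − (y_X + y_W)) − 24y_X.
∂π/∂y_X = 35 − 2y_X − y_W = 0, so y_X = 17.5 − 0.5y_W.
By the same steps for W: y_W = 17 − 0.5y_X.
Substituting the second reaction function into the first: y_X = 17.5 − 0.5(17 − 0.5y_X), which gives 0.75y_X = 9 ⇒ y_X = 12.
Then y_W = 17 − 0.5·12 = 11.

12, 11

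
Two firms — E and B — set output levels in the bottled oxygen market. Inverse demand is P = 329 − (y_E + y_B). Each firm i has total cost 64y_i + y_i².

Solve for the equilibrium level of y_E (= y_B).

Firm E's profit: π = y_E(329 − (y_E + y_B)) − 64y_E − y_E².
∂π/∂y_E = 265 − 4y_E − y_B = 0, so y_E = 66.25 − 0.25y_B.
By symmetry y_B = y_E; substituting into the reaction function, 1.25y_E = 66.25 and y_E = 53.

53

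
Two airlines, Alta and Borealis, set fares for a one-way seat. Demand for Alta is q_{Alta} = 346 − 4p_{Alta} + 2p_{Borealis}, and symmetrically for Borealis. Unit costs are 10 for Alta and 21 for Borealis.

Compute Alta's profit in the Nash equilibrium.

Alta's profit: π = (p_{Alta} − 10)(346 − 4p_{Alta} + 2p_{Borealis}).
∂π/∂p_{Alta} = 386 − 8p_{Alta} + 2p_{Borealis} = 0 ⇒ p_{Alta} = 48.25 + 0.25p_{Borealis}.
Similarly p_{Borealis} = 53.75 + 0.25p_{Alta}.
Plugging p_{Borealis} into Alta's best response: p_{Alta} = 48.25 + 0.25(53.75 + 0.25p_{Alta}) ⇒ 0.9375p_{Alta} = 61.6875, so p_{Alta} = 65.8.
Then p_{Borealis} = 53.75 + 0.25·65.8 = 70.2.
q_{Alta} = 346 − 4·65.8 + 2·70.2 = 223.2.
Profit = (65.8 − 10)·223.2 = 12454.56.

12454.56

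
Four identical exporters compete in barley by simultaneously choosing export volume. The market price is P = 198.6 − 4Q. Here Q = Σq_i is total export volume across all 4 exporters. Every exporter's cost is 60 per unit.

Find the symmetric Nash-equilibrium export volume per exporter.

6.93

A representative exporter's profit is π_i = q_i(198.6 − 4Q) − 60q_i, with Q = q_i + Σ_{j≠i} q_j.
First-order condition: 138.6 − 8q_i − 4Σ_{j≠i} q_j = 0.
Imposing symmetry (q_j = q for all j) turns Σ_{j≠i} q_j into 3q, so 138.6 = 20q and q = 6.93.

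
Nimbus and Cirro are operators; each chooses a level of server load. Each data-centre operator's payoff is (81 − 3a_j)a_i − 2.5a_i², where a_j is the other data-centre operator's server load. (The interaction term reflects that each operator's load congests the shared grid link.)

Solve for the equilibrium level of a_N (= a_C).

Nimbus's payoff is (81 − 3a_C)a_N − 2.5a_N².
∂π/∂a_N = 81 − 3a_C − 5a_N = 0, so a_N = 16.2 − 0.6a_C.
The game is symmetric, so in equilibrium a_C = a_N: the reaction function gives 1.6a_N = 16.2, hence a_N = 10.125.

10.125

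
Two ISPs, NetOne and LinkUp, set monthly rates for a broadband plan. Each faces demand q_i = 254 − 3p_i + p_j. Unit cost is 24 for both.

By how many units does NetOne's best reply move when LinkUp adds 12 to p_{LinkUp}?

2

NetOne's profit: π = (p_{NetOne} − 24)(254 − 3p_{NetOne} + p_{LinkUp}).
∂π/∂p_{NetOne} = 326 − 6p_{NetOne} + p_{LinkUp} = 0 ⇒ p_{NetOne} = 163/3 + (1/6)p_{LinkUp}.
The reaction-function slope is 1/6, so a 12-unit rise in p_{LinkUp} moves p_{NetOne} by 1/6 × 12 = 2. NetOne's best response rises — the actions are strategic complements.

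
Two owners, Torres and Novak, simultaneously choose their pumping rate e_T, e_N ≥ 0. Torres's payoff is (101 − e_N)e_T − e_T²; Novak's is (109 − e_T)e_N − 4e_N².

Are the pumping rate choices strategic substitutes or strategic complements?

strategic substitutes

Expanding Torres's payoff: 101e_T − e_Ne_T − e_T².
∂π/∂e_T = 101 − e_N − 2e_T = 0, so e_T = 50.5 − 0.5e_N.
The best-response slope de_T/de_N = −0.5 < 0: the reaction function is downward-sloping, so the choices are strategic substitutes.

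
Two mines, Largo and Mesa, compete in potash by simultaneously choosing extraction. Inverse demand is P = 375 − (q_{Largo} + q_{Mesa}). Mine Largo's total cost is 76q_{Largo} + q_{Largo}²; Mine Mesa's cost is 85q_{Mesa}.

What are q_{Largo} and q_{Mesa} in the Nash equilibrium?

44, 123

Mine Largo's profit: π = q_{Largo}(375 − (q_{Largo} + q_{Mesa})) − 76q_{Largo} − q_{Largo}².
∂π/∂q_{Largo} = 299 − 4q_{Largo} − q_{Mesa} = 0, so q_{Largo} = 74.75 − 0.25q_{Mesa}.
For Mesa: ∂π/∂q_{Mesa} = 290 − 2q_{Mesa} − q_{Largo} = 0 ⇒ q_{Mesa} = 145 − 0.5q_{Largo}.
Plugging q_{Mesa} into Largo's best response: q_{Largo} = 74.75 − 0.25(145 − 0.5q_{Largo}) ⇒ 0.875q_{Largo} = 38.5, so q_{Largo} = 44.
Then q_{Mesa} = 145 − 0.5·44 = 123.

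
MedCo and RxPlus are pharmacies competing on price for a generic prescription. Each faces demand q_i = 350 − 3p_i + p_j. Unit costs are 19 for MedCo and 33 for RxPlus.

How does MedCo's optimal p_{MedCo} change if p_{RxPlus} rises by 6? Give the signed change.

MedCo's profit: π = (p_{MedCo} − 19)(350 − 3p_{MedCo} + p_{RxPlus}).
∂π/∂p_{MedCo} = 407 − 6p_{MedCo} + p_{RxPlus} = 0 ⇒ p_{MedCo} = 407/6 + (1/6)p_{RxPlus}.
The reaction-function slope is 1/6, so a 6-unit rise in p_{RxPlus} moves p_{MedCo} by 1/6 × 6 = 1. MedCo's best response rises — the actions are strategic complements.

1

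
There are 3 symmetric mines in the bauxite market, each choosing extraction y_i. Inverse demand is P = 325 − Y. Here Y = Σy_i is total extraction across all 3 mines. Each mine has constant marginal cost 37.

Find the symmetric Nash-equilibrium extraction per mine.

72

A representative mine's profit is π_i = y_i(325 − Y) − 37y_i, with Y = y_i + Σ_{j≠i} y_j.
First-order condition: 288 − 2y_i − Σ_{j≠i} y_j = 0.
In a symmetric equilibrium every mine chooses the same y, so Σ_{j≠i} y_j = 2y. The condition becomes 288 − 4y = 0, giving y = 288/4 = 72.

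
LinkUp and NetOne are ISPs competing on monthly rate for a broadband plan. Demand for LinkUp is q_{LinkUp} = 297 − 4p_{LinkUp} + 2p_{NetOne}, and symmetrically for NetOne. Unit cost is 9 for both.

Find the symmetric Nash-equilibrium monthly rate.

LinkUp's profit: π = (p_{LinkUp} − 9)(297 − 4p_{LinkUp} + 2p_{NetOne}).
∂π/∂p_{LinkUp} = 333 − 8p_{LinkUp} + 2p_{NetOne} = 0 ⇒ p_{LinkUp} = 41.625 + 0.25p_{NetOne}.
By symmetry p_{NetOne} = p_{LinkUp}; substituting into the reaction function, 0.75p_{LinkUp} = 41.625 and p_{LinkUp} = 55.5.

55.5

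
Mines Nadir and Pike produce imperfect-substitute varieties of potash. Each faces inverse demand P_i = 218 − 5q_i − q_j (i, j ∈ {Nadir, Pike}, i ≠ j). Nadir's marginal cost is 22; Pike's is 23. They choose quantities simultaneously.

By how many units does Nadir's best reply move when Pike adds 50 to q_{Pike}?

-5

Mine Nadir's profit: π = q_{Nadir}(218 − 5q_{Nadir} − q_{Pike}) − 22q_{Nadir}.
∂π/∂q_{Nadir} = 196 − 10q_{Nadir} − q_{Pike} = 0 ⇒ q_{Nadir} = 19.6 − 0.1q_{Pike}.
The reaction-function slope is −0.1, so a 50-unit rise in q_{Pike} moves q_{Nadir} by −0.1 × 50 = −5. Nadir's best response falls — the actions are strategic substitutes.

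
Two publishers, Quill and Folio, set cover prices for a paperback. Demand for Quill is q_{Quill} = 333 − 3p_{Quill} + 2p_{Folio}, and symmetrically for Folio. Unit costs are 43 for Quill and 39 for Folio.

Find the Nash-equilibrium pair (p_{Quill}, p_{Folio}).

Quill's profit: π = (p_{Quill} − 43)(333 − 3p_{Quill} + 2p_{Folio}).
∂π/∂p_{Quill} = 462 − 6p_{Quill} + 2p_{Folio} = 0 ⇒ p_{Quill} = 77 + (1/3)p_{Folio}.
Similarly p_{Folio} = 75 + (1/3)p_{Quill}.
Plugging p_{Folio} into Quill's best response: p_{Quill} = 77 + (1/3)(75 + (1/3)p_{Quill}) ⇒ (8/9)p_{Quill} = 102, so p_{Quill} = 114.75.
Then p_{Folio} = 75 + (1/3)·114.75 = 113.25.

114.75, 113.25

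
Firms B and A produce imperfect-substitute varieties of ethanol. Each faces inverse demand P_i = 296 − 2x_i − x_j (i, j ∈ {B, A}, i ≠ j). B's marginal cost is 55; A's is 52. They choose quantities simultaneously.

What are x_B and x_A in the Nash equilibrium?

Firm B's profit: π = x_B(296 − 2x_B − x_A) − 55x_B.
∂π/∂x_B = 241 − 4x_B − x_A = 0 ⇒ x_B = 60.25 − 0.25x_A.
Similarly x_A = 61 − 0.25x_B.
Plugging x_A into B's best response: x_B = 60.25 − 0.25(61 − 0.25x_B) ⇒ 0.9375x_B = 45, so x_B = 48.
Then x_A = 61 − 0.25·48 = 49.

48, 49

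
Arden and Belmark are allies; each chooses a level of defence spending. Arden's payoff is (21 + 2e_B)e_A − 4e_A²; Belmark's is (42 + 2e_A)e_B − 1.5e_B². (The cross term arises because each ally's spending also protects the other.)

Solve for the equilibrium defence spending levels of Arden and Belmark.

Expanding Arden's payoff: 21e_A + 2e_Be_A − 4e_A².
∂π/∂e_A = 21 + 2e_B − 8e_A = 0, so e_A = 2.625 + 0.25e_B.
Likewise for Belmark: e_B = 14 + (2/3)e_A.
Plugging e_B into Arden's best response: e_A = 2.625 + 0.25(14 + (2/3)e_A) ⇒ (5/6)e_A = 6.125, so e_A = 7.35.
Then e_B = 14 + (2/3)·7.35 = 18.9.

7.35, 18.9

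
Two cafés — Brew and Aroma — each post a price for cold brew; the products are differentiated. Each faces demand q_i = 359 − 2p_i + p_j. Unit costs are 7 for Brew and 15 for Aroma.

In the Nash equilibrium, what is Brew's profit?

Brew's profit: π = (p_{Brew} − 7)(359 − 2p_{Brew} + p_{Aroma}).
∂π/∂p_{Brew} = 373 − 4p_{Brew} + p_{Aroma} = 0 ⇒ p_{Brew} = 93.25 + 0.25p_{Aroma}.
Similarly p_{Aroma} = 97.25 + 0.25p_{Brew}.
Plugging p_{Aroma} into Brew's best response: p_{Brew} = 93.25 + 0.25(97.25 + 0.25p_{Brew}) ⇒ 0.9375p_{Brew} = 117.5625, so p_{Brew} = 125.4.
Then p_{Aroma} = 97.25 + 0.25·125.4 = 128.6.
q_{Brew} = 359 − 2·125.4 + 128.6 = 236.8.
Profit = (125.4 − 7)·236.8 = 28037.12.

28037.12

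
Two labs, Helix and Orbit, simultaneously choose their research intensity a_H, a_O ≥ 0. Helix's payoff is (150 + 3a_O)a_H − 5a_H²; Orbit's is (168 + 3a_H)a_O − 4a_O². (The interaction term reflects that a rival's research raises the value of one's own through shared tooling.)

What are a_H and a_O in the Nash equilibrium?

Expanding Helix's payoff: 150a_H + 3a_Oa_H − 5a_H².
∂π/∂a_H = 150 + 3a_O − 10a_H = 0, so a_H = 15 + 0.3a_O.
Likewise for Orbit: a_O = 21 + 0.375a_H.
Solving the two reaction functions simultaneously: (1 − (0.3)(0.375))a_H = 15 + 0.3·21, so 0.8875a_H = 21.3 and a_H = 24.
Then a_O = 21 + 0.375·24 = 30.

24, 30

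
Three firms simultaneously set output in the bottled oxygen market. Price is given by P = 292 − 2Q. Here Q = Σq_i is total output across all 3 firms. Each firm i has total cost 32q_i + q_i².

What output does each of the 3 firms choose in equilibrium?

A representative firm's profit is π_i = q_i(292 − 2Q) − 32q_i − q_i², with Q = q_i + Σ_{j≠i} q_j.
First-order condition: 260 − 6q_i − 2Σ_{j≠i} q_j = 0.
Imposing symmetry (q_j = q for all j) turns Σ_{j≠i} q_j into 2q, so 260 = 10q and q = 26.

26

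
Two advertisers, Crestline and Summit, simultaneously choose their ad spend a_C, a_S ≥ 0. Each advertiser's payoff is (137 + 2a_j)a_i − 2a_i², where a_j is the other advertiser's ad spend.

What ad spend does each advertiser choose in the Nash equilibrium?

Crestline's payoff is (137 + 2a_S)a_C − 2a_C².
∂π/∂a_C = 137 + 2a_S − 4a_C = 0, so a_C = 34.25 + 0.5a_S.
The game is symmetric, so in equilibrium a_S = a_C: the reaction function gives 0.5a_C = 34.25, hence a_C = 68.5.

68.5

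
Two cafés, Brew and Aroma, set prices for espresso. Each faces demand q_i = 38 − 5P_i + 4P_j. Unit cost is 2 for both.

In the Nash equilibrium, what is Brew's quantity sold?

Brew's profit: π = (P_{Brew} − 2)(38 − 5P_{Brew} + 4P_{Aroma}).
∂π/∂P_{Brew} = 48 − 10P_{Brew} + 4P_{Aroma} = 0 ⇒ P_{Brew} = 4.8 + 0.4P_{Aroma}.
The game is symmetric, so in equilibrium P_{Aroma} = P_{Brew}: the reaction function gives 0.6P_{Brew} = 4.8, hence P_{Brew} = 8.
q_{Brew} = 38 − 5·8 + 4·8 = 30.

30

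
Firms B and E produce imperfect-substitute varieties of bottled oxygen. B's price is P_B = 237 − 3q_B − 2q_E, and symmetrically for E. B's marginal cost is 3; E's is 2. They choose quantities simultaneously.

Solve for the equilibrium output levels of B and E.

29.1875, 29.4375

Firm B's profit: π = q_B(237 − 3q_B − 2q_E) − 3q_B.
∂π/∂q_B = 234 − 6q_B − 2q_E = 0 ⇒ q_B = 39 − (1/3)q_E.
Similarly q_E = 235/6 − (1/3)q_B.
Plugging q_E into B's best response: q_B = 39 − (1/3)(235/6 − (1/3)q_B) ⇒ (8/9)q_B = 467/18, so q_B = 29.1875.
Then q_E = 235/6 − (1/3)·29.1875 = 29.4375.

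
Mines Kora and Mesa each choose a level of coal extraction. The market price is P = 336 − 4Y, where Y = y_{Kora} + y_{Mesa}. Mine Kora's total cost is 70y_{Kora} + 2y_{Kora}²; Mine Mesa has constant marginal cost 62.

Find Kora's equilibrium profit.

998.46

Mine Kora's profit: π = y_{Kora}(336 − 4(y_{Kora} + y_{Mesa})) − 70y_{Kora} − 2y_{Kora}².
∂π/∂y_{Kora} = 266 − 12y_{Kora} − 4y_{Mesa} = 0, so y_{Kora} = 133/6 − (1/3)y_{Mesa}.
For Mesa: ∂π/∂y_{Mesa} = 274 − 8y_{Mesa} − 4y_{Kora} = 0 ⇒ y_{Mesa} = 34.25 − 0.5y_{Kora}.
Substituting the second reaction function into the first: y_{Kora} = 133/6 − (1/3)(34.25 − 0.5y_{Kora}), which gives (5/6)y_{Kora} = 10.75 ⇒ y_{Kora} = 12.9.
Then y_{Mesa} = 34.25 − 0.5·12.9 = 27.8.
Price P = 336 − 4·40.7 = 173.2.
Kora's profit: (173.2 − 70)·12.9 − 2(12.9)² = 998.46.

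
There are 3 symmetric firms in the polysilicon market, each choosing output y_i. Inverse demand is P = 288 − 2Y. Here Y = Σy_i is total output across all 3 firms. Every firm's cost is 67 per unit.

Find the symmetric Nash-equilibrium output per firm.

A representative firm's profit is π_i = y_i(288 − 2Y) − 67y_i, with Y = y_i + Σ_{j≠i} y_j.
First-order condition: 221 − 4y_i − 2Σ_{j≠i} y_j = 0.
In a symmetric equilibrium every firm chooses the same y, so Σ_{j≠i} y_j = 2y. The condition becomes 221 − 8y = 0, giving y = 221/8 = 27.625.

27.625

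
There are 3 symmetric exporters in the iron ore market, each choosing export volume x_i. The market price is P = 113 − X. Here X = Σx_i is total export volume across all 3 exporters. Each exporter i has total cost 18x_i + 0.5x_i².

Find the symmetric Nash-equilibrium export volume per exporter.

A representative exporter's profit is π_i = x_i(113 − X) − 18x_i − 0.5x_i², with X = x_i + Σ_{j≠i} x_j.
First-order condition: 95 − 3x_i − Σ_{j≠i} x_j = 0.
Imposing symmetry (x_j = x for all j) turns Σ_{j≠i} x_j into 2x, so 95 = 5x and x = 19.

19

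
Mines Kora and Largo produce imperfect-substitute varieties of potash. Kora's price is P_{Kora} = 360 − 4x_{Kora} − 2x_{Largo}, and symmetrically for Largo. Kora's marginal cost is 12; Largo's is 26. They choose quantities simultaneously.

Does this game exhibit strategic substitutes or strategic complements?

strategic substitutes

Mine Kora's profit: π = x_{Kora}(360 − 4x_{Kora} − 2x_{Largo}) − 12x_{Kora}.
∂π/∂x_{Kora} = 348 − 8x_{Kora} − 2x_{Largo} = 0 ⇒ x_{Kora} = 43.5 − 0.25x_{Largo}.
The best-response slope dx_{Kora}/dx_{Largo} = −0.25 < 0: the reaction function is downward-sloping, so the choices are strategic substitutes.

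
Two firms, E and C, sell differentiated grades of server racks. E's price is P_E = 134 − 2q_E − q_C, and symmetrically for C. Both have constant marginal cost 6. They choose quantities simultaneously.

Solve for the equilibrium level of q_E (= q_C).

25.6

Firm E's profit: π = q_E(134 − 2q_E − q_C) − 6q_E.
∂π/∂q_E = 128 − 4q_E − q_C = 0 ⇒ q_E = 32 − 0.25q_C.
The game is symmetric, so in equilibrium q_C = q_E: the reaction function gives 1.25q_E = 32, hence q_E = 25.6.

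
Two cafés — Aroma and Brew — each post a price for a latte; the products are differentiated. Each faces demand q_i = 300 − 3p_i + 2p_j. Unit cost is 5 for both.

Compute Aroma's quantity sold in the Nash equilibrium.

Aroma's profit: π = (p_{Aroma} − 5)(300 − 3p_{Aroma} + 2p_{Brew}).
∂π/∂p_{Aroma} = 315 − 6p_{Aroma} + 2p_{Brew} = 0 ⇒ p_{Aroma} = 52.5 + (1/3)p_{Brew}.
Setting p_{Aroma} = p_{Brew} in the reaction function: p_{Aroma} = 52.5 + (1/3)p_{Aroma}, so p_{Aroma} = 52.5 / (2/3) = 78.75.
q_{Aroma} = 300 − 3·78.75 + 2·78.75 = 221.25.

221.25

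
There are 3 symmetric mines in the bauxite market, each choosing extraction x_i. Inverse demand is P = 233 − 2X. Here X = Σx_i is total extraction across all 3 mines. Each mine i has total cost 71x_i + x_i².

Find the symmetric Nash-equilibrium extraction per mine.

16.2

A representative mine's profit is π_i = x_i(233 − 2X) − 71x_i − x_i², with X = x_i + Σ_{j≠i} x_j.
First-order condition: 162 − 6x_i − 2Σ_{j≠i} x_j = 0.
With identical mines, set every x_j = x: then 162 − 6x − 4x = 0, i.e. x = 162/10 = 16.2.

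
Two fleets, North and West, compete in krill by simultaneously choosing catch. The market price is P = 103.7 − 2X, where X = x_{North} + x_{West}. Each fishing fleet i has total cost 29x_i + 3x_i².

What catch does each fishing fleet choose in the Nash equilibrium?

Fishing fleet North's profit: π = x_{North}(103.7 − 2(x_{North} + x_{West})) − 29x_{North} − 3x_{North}².
∂π/∂x_{North} = 74.7 − 10x_{North} − 2x_{West} = 0, so x_{North} = 7.47 − 0.2x_{West}.
By symmetry x_{West} = x_{North}; substituting into the reaction function, 1.2x_{North} = 7.47 and x_{North} = 6.225.

6.225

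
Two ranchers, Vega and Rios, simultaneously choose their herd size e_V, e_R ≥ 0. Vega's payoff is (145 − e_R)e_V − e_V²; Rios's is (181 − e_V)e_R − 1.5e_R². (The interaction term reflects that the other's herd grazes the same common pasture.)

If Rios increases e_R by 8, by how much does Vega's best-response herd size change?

-4

Expanding Vega's payoff: 145e_V − e_Re_V − e_V².
∂π/∂e_V = 145 − e_R − 2e_V = 0, so e_V = 72.5 − 0.5e_R.
The reaction-function slope is −0.5, so an 8-unit rise in e_R moves e_V by −0.5 × 8 = −4. Vega's best response falls — the actions are strategic substitutes.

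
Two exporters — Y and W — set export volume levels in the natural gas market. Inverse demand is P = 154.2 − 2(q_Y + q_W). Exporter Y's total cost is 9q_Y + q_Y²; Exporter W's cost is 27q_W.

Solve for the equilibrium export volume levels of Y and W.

16.32, 23.64

Exporter Y's profit: π = q_Y(154.2 − 2(q_Y + q_W)) − 9q_Y − q_Y².
∂π/∂q_Y = 145.2 − 6q_Y − 2q_W = 0, so q_Y = 24.2 − (1/3)q_W.
For W: ∂π/∂q_W = 127.2 − 4q_W − 2q_Y = 0 ⇒ q_W = 31.8 − 0.5q_Y.
Plugging q_W into Y's best response: q_Y = 24.2 − (1/3)(31.8 − 0.5q_Y) ⇒ (5/6)q_Y = 13.6, so q_Y = 16.32.
Then q_W = 31.8 − 0.5·16.32 = 23.64.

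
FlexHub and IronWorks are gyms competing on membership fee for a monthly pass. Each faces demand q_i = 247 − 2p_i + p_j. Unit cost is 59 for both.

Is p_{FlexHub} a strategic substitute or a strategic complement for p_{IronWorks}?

strategic complements

FlexHub's profit: π = (p_{FlexHub} − 59)(247 − 2p_{FlexHub} + p_{IronWorks}).
∂π/∂p_{FlexHub} = 365 − 4p_{FlexHub} + p_{IronWorks} = 0 ⇒ p_{FlexHub} = 91.25 + 0.25p_{IronWorks}.
The best-response slope dp_{FlexHub}/dp_{IronWorks} = 0.25 > 0: the reaction function is upward-sloping, so the choices are strategic complements.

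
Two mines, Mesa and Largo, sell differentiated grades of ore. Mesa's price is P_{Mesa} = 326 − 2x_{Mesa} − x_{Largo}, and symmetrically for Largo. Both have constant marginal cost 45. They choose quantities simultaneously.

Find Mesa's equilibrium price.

Mine Mesa's profit: π = x_{Mesa}(326 − 2x_{Mesa} − x_{Largo}) − 45x_{Mesa}.
∂π/∂x_{Mesa} = 281 − 4x_{Mesa} − x_{Largo} = 0 ⇒ x_{Mesa} = 70.25 − 0.25x_{Largo}.
By symmetry x_{Largo} = x_{Mesa}; substituting into the reaction function, 1.25x_{Mesa} = 70.25 and x_{Mesa} = 56.2.
P_{Mesa} = 326 − 2·56.2 − 56.2 = 157.4.

157.4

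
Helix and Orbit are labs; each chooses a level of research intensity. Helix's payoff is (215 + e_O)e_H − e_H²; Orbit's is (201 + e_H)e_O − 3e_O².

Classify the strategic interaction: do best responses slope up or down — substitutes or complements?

strategic complements

Expanding Helix's payoff: 215e_H + e_Oe_H − e_H².
∂π/∂e_H = 215 + e_O − 2e_H = 0, so e_H = 107.5 + 0.5e_O.
The best-response slope de_H/de_O = 0.5 > 0: the reaction function is upward-sloping, so the choices are strategic complements.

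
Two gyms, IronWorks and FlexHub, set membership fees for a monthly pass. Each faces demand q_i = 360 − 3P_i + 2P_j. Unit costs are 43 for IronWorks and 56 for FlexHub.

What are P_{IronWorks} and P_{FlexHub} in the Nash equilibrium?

124.6875, 129.5625

IronWorks's profit: π = (P_{IronWorks} − 43)(360 − 3P_{IronWorks} + 2P_{FlexHub}).
∂π/∂P_{IronWorks} = 489 − 6P_{IronWorks} + 2P_{FlexHub} = 0 ⇒ P_{IronWorks} = 81.5 + (1/3)P_{FlexHub}.
Similarly P_{FlexHub} = 88 + (1/3)P_{IronWorks}.
Substituting the second reaction function into the first: P_{IronWorks} = 81.5 + (1/3)(88 + (1/3)P_{IronWorks}), which gives (8/9)P_{IronWorks} = 665/6 ⇒ P_{IronWorks} = 124.6875.
Then P_{FlexHub} = 88 + (1/3)·124.6875 = 129.5625.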